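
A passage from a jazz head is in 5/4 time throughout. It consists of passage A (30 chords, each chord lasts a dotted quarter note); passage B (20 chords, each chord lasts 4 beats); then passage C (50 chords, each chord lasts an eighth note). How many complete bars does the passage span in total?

30 bars

A: 30 × 1.5 = 45 beats = 9 bars.
B: 20 × 4 = 80 beats = 16 bars.
C: 50 × 0.5 = 25 beats = 5 bars.
Total: 9 + 16 + 5 = 30 bars.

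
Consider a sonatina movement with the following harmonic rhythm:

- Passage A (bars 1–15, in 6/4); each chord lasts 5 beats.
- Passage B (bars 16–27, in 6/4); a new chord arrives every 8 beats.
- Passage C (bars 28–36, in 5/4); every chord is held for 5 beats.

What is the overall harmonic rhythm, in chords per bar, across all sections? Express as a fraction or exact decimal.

1 chords per bar

A: 15 × 6 = 90 beats ÷ 5 = 18 chords.
B: 12 × 6 = 72 beats ÷ 8 = 9 chords.
C: 9 × 5 = 45 beats ÷ 5 = 9 chords.
Overall: 36 chords over 36 bars → 36/36 = 1 chords per bar.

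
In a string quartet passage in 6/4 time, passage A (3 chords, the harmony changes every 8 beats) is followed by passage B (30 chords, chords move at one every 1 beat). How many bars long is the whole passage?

A: 3 × 8 = 24 beats = 4 bars.
B: 30 × 1 = 30 beats = 5 bars.
Total: 4 + 5 = 9 bars.

9 bars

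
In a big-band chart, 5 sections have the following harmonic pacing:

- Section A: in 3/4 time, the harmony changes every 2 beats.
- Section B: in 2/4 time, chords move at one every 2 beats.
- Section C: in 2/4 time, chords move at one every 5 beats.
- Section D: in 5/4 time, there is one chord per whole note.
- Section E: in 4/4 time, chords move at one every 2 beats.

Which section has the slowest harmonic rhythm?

Section C

A: 3 beats/bar ÷ 2 beats/chord = 1.5 chords/bar.
B: 2 beats/bar ÷ 2 beats/chord = 1 chord/bar.
C: 2 beats/bar ÷ 5 beats/chord = 0.4 chords/bar.
D: 5 beats/bar ÷ 4 beats/chord = 1.25 chords/bar.
E: 4 beats/bar ÷ 2 beats/chord = 2 chords/bar.
Slowest is C at 0.4 chords/bar.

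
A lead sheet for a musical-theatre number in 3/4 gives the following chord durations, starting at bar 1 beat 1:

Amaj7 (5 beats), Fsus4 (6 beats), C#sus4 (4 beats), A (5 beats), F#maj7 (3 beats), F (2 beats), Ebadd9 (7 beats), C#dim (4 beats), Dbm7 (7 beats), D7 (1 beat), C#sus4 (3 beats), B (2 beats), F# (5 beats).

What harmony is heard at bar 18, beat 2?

Beat 2 of bar 18 is beat (18−1)×3 + 2 = 53 overall.
Running totals: Amaj7 ends at 5, Fsus4 ends at 11, C#sus4 ends at 15, A ends at 20, F#maj7 ends at 23, F ends at 25, Ebadd9 ends at 32, C#dim ends at 36, Dbm7 ends at 43, D7 ends at 44, C#sus4 ends at 47, B ends at 49, F# ends at 54.
Beat 53 falls within F#.

F#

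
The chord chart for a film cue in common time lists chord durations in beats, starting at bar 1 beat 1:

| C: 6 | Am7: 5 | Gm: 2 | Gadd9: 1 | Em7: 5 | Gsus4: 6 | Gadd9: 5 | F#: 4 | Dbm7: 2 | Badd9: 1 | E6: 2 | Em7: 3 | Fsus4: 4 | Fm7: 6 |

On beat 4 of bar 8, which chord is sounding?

F#

Beat 4 of bar 8 is beat (8−1)×4 + 4 = 32 overall.
Running totals: C ends at 6, Am7 ends at 11, Gm ends at 13, Gadd9 ends at 14, Em7 ends at 19, Gsus4 ends at 25, Gadd9 ends at 30, F# ends at 34.
Beat 32 falls within F#.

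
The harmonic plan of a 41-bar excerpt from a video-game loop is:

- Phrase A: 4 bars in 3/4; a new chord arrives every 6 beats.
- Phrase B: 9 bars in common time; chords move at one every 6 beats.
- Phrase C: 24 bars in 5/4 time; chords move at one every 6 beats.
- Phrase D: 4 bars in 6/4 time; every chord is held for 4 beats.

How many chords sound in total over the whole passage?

A has 12 beats and chords last 6 each, so 2 chords.
B has 36 beats and chords last 6 each, so 6 chords.
C has 120 beats and chords last 6 each, so 20 chords.
D has 24 beats and chords last 4 each, so 6 chords.
Total: 2 + 6 + 20 + 6 = 34.

34 chords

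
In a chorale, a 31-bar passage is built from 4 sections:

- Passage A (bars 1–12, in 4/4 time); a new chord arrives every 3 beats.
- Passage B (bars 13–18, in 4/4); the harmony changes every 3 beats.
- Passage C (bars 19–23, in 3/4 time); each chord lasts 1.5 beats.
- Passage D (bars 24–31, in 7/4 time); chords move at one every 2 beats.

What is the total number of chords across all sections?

62 chords

A: 12 bars × 4 beats = 48 beats; 3 beats/chord → 16 chords.
B: 6 bars × 4 beats = 24 beats; 3 beats/chord → 8 chords.
C: 5 bars × 3 beats = 15 beats; 1.5 beats/chord → 10 chords.
D: 8 bars × 7 beats = 56 beats; 2 beats/chord → 28 chords.
Total: 16 + 8 + 10 + 28 = 62.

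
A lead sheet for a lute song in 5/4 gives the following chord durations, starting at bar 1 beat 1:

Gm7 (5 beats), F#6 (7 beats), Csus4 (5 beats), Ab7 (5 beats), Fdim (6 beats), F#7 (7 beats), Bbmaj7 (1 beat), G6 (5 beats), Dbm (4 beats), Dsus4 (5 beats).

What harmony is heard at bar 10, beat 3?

Beat 3 of bar 10 is beat (10−1)×5 + 3 = 48 overall.
Running totals: Gm7 ends at 5, F#6 ends at 12, Csus4 ends at 17, Ab7 ends at 22, Fdim ends at 28, F#7 ends at 35, Bbmaj7 ends at 36, G6 ends at 41, Dbm ends at 45, Dsus4 ends at 50.
Beat 48 falls within Dsus4.

Dsus4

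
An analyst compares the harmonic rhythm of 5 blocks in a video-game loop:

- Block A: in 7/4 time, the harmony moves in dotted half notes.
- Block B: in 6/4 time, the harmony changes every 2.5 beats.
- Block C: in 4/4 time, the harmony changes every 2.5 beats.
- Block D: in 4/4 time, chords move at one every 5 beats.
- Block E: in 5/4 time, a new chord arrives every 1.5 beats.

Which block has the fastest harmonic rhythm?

A: 7 beats/bar ÷ 3 beats/chord = 7/3 chords/bar.
B: 6 beats/bar ÷ 2.5 beats/chord = 2.4 chords/bar.
C: 4 beats/bar ÷ 2.5 beats/chord = 1.6 chords/bar.
D: 4 beats/bar ÷ 5 beats/chord = 0.8 chords/bar.
E: 5 beats/bar ÷ 1.5 beats/chord = 10/3 chords/bar.
Fastest is E at 10/3 chords/bar.

Block E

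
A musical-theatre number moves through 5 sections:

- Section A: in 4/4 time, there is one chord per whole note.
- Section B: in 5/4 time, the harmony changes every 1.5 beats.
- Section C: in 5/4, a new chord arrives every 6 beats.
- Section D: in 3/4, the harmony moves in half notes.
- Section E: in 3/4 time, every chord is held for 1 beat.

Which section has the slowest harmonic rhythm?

A: each chord is 4 beats in 4/4, so 1 per bar.
B: each chord is 1.5 beats in 5/4, so 10/3 per bar.
C: each chord is 6 beats in 5/4, so 5/6 per bar.
D: each chord is 2 beats in 3/4, so 1.5 per bar.
E: each chord is 1 beat in 3/4, so 3 per bar.
Slowest is C at 5/6 chords/bar.

Section C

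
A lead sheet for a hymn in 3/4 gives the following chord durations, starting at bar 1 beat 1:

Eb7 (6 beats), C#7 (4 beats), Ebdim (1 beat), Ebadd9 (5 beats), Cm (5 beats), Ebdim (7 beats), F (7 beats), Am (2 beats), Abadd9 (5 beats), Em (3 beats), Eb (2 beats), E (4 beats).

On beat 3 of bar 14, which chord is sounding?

Abadd9

Beat 3 of bar 14 is beat (14−1)×3 + 3 = 42 overall.
Running totals: Eb7 ends at 6, C#7 ends at 10, Ebdim ends at 11, Ebadd9 ends at 16, Cm ends at 21, Ebdim ends at 28, F ends at 35, Am ends at 37, Abadd9 ends at 42.
Beat 42 falls within Abadd9.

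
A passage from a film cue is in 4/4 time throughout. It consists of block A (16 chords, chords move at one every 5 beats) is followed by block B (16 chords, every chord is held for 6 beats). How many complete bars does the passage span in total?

44 bars

A: 16 × 5 = 80 beats = 20 bars.
B: 16 × 6 = 96 beats = 24 bars.
Total: 20 + 24 = 44 bars.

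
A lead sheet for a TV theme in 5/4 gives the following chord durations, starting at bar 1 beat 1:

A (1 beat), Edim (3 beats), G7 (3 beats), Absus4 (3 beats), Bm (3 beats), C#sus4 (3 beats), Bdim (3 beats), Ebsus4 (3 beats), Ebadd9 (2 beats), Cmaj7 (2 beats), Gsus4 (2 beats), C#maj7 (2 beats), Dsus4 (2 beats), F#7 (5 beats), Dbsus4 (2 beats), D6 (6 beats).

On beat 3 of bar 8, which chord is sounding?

Beat 3 of bar 8 is beat (8−1)×5 + 3 = 38 overall.
Running totals: A ends at 1, Edim ends at 4, G7 ends at 7, Absus4 ends at 10, Bm ends at 13, C#sus4 ends at 16, Bdim ends at 19, Ebsus4 ends at 22, Ebadd9 ends at 24, Cmaj7 ends at 26, Gsus4 ends at 28, C#maj7 ends at 30, Dsus4 ends at 32, F#7 ends at 37, Dbsus4 ends at 39.
Beat 38 falls within Dbsus4.

Dbsus4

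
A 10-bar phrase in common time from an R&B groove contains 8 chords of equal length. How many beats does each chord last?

5 beats

10 bars × 4 beats/bar = 40 beats total.
40 beats ÷ 8 chords = 5 beats per chord.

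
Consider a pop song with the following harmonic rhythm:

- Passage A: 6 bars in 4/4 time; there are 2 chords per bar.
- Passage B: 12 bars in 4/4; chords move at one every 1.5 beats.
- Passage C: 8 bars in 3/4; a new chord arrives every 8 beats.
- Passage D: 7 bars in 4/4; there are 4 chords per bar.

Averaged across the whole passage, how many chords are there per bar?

25/11 chords per bar

A: 6 × 4 = 24 beats ÷ 2 = 12 chords.
B: 12 × 4 = 48 beats ÷ 1.5 = 32 chords.
C: 8 × 3 = 24 beats ÷ 8 = 3 chords.
D: 7 × 4 = 28 beats ÷ 1 = 28 chords.
Overall: 75 chords over 33 bars → 75/33 = 25/11 chords per bar.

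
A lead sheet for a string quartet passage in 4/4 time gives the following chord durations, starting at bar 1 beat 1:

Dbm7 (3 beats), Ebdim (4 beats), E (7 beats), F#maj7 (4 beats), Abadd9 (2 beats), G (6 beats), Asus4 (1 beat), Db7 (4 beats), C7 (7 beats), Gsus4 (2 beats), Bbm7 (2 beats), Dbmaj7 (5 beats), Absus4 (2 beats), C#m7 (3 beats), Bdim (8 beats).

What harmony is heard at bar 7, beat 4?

Db7

Beat 4 of bar 7 is beat (7−1)×4 + 4 = 28 overall.
Running totals: Dbm7 ends at 3, Ebdim ends at 7, E ends at 14, F#maj7 ends at 18, Abadd9 ends at 20, G ends at 26, Asus4 ends at 27, Db7 ends at 31.
Beat 28 falls within Db7.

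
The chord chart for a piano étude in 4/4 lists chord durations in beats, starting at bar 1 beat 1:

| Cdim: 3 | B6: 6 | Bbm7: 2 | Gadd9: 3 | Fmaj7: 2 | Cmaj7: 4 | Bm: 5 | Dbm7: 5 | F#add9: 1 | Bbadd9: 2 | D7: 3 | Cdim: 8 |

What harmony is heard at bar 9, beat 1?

Beat 1 of bar 9 is beat (9−1)×4 + 1 = 33 overall.
Running totals: Cdim ends at 3, B6 ends at 9, Bbm7 ends at 11, Gadd9 ends at 14, Fmaj7 ends at 16, Cmaj7 ends at 20, Bm ends at 25, Dbm7 ends at 30, F#add9 ends at 31, Bbadd9 ends at 33.
Beat 33 falls within Bbadd9.

Bbadd9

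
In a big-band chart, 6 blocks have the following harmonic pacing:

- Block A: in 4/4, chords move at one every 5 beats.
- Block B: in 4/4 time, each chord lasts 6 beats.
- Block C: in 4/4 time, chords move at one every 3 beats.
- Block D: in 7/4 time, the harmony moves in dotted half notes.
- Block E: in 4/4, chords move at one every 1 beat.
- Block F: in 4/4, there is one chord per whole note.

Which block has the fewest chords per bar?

Block B

A: each chord is 5 beats in 4/4, so 0.8 per bar.
B: each chord is 6 beats in 4/4, so 2/3 per bar.
C: each chord is 3 beats in 4/4, so 4/3 per bar.
D: each chord is 3 beats in 7/4, so 7/3 per bar.
E: each chord is 1 beat in 4/4, so 4 per bar.
F: each chord is 4 beats in 4/4, so 1 per bar.
Slowest is B at 2/3 chords/bar.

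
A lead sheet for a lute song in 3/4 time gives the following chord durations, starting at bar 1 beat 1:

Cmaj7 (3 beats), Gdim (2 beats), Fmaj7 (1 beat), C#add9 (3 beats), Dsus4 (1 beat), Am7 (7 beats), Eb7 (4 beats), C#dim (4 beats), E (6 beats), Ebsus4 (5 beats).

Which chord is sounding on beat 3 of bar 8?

Beat 3 of bar 8 is beat (8−1)×3 + 3 = 24 overall.
Running totals: Cmaj7 ends at 3, Gdim ends at 5, Fmaj7 ends at 6, C#add9 ends at 9, Dsus4 ends at 10, Am7 ends at 17, Eb7 ends at 21, C#dim ends at 25.
Beat 24 falls within C#dim.

C#dim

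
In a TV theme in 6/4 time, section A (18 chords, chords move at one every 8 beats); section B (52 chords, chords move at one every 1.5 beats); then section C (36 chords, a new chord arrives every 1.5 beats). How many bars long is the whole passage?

A: 18 × 8 = 144 beats = 24 bars.
B: 52 × 1.5 = 78 beats = 13 bars.
C: 36 × 1.5 = 54 beats = 9 bars.
Total: 24 + 13 + 9 = 46 bars.

46 bars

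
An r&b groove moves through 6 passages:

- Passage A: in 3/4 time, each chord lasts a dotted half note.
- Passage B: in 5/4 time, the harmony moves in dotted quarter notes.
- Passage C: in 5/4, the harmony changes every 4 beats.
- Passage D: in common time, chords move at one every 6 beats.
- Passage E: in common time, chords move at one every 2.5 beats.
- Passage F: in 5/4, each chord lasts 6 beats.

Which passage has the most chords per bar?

Passage B

A: 3 beats/bar ÷ 3 beats/chord = 1 chord/bar.
B: 5 beats/bar ÷ 1.5 beats/chord = 10/3 chords/bar.
C: 5 beats/bar ÷ 4 beats/chord = 1.25 chords/bar.
D: 4 beats/bar ÷ 6 beats/chord = 2/3 chords/bar.
E: 4 beats/bar ÷ 2.5 beats/chord = 1.6 chords/bar.
F: 5 beats/bar ÷ 6 beats/chord = 5/6 chords/bar.
Fastest is B at 10/3 chords/bar.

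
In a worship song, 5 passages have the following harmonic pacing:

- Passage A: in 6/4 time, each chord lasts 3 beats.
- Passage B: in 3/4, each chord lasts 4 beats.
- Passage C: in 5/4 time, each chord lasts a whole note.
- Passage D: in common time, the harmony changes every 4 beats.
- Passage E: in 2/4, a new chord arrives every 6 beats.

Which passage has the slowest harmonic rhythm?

Passage E

A: 6/3 = 2 chords/bar.
B: 3/4 = 0.75 chords/bar.
C: 5/4 = 1.25 chords/bar.
D: 4/4 = 1 chord/bar.
E: 2/6 = 1/3 chords/bar.
Slowest is E at 1/3 chords/bar.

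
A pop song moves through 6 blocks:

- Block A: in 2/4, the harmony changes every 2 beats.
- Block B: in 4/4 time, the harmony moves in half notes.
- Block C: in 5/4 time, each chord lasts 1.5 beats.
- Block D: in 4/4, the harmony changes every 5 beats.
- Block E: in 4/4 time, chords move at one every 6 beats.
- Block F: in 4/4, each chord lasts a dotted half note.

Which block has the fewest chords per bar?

A: 2 beats/bar ÷ 2 beats/chord = 1 chord/bar.
B: 4 beats/bar ÷ 2 beats/chord = 2 chords/bar.
C: 5 beats/bar ÷ 1.5 beats/chord = 10/3 chords/bar.
D: 4 beats/bar ÷ 5 beats/chord = 0.8 chords/bar.
E: 4 beats/bar ÷ 6 beats/chord = 2/3 chords/bar.
F: 4 beats/bar ÷ 3 beats/chord = 4/3 chords/bar.
Slowest is E at 2/3 chords/bar.

Block E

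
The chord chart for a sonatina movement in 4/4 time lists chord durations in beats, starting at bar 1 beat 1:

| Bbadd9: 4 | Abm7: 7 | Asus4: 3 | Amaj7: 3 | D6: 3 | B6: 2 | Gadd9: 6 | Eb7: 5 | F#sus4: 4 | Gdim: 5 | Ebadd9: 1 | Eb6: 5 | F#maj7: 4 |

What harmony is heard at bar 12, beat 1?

Eb6

Beat 1 of bar 12 is beat (12−1)×4 + 1 = 45 overall.
Running totals: Bbadd9 ends at 4, Abm7 ends at 11, Asus4 ends at 14, Amaj7 ends at 17, D6 ends at 20, B6 ends at 22, Gadd9 ends at 28, Eb7 ends at 33, F#sus4 ends at 37, Gdim ends at 42, Ebadd9 ends at 43, Eb6 ends at 48.
Beat 45 falls within Eb6.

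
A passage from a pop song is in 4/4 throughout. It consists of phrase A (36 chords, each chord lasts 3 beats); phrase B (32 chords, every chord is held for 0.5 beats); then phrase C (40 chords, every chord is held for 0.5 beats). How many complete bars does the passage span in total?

A: 36 × 3 = 108 beats = 27 bars.
B: 32 × 0.5 = 16 beats = 4 bars.
C: 40 × 0.5 = 20 beats = 5 bars.
Total: 27 + 4 + 5 = 36 bars.

36 bars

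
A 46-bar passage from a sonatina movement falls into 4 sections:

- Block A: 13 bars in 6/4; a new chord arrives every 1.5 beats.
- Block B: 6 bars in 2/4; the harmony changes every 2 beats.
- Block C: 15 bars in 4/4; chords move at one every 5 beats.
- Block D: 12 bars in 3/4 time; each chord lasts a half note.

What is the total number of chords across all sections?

A: 13·6 = 78 beats, 78/1.5 = 52 chords.
B: 6·2 = 12 beats, 12/2 = 6 chords.
C: 15·4 = 60 beats, 60/5 = 12 chords.
D: 12·3 = 36 beats, 36/2 = 18 chords.
Total: 52 + 6 + 12 + 18 = 88.

88 chords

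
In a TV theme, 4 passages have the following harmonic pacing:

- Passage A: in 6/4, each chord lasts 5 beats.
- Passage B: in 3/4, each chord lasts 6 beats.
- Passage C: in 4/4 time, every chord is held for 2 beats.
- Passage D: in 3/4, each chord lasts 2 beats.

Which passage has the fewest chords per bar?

A: 6/5 = 1.2 chords/bar.
B: 3/6 = 0.5 chords/bar.
C: 4/2 = 2 chords/bar.
D: 3/2 = 1.5 chords/bar.
Slowest is B at 0.5 chords/bar.

Passage B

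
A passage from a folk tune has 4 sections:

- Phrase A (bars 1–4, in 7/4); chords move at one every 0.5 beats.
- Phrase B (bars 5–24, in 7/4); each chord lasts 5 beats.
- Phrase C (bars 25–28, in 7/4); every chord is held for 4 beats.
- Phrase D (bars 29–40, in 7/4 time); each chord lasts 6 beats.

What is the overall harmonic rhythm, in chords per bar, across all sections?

A: 4 × 7 = 28 beats ÷ 0.5 = 56 chords.
B: 20 × 7 = 140 beats ÷ 5 = 28 chords.
C: 4 × 7 = 28 beats ÷ 4 = 7 chords.
D: 12 × 7 = 84 beats ÷ 6 = 14 chords.
Overall: 105 chords over 40 bars → 105/40 = 2.625 chords per bar.

2.625 chords per bar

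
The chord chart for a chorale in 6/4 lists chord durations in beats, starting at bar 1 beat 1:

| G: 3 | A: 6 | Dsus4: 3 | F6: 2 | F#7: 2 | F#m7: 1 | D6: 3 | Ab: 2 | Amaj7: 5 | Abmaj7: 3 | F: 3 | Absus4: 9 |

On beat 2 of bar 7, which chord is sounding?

Beat 2 of bar 7 is beat (7−1)×6 + 2 = 38 overall.
Running totals: G ends at 3, A ends at 9, Dsus4 ends at 12, F6 ends at 14, F#7 ends at 16, F#m7 ends at 17, D6 ends at 20, Ab ends at 22, Amaj7 ends at 27, Abmaj7 ends at 30, F ends at 33, Absus4 ends at 42.
Beat 38 falls within Absus4.

Absus4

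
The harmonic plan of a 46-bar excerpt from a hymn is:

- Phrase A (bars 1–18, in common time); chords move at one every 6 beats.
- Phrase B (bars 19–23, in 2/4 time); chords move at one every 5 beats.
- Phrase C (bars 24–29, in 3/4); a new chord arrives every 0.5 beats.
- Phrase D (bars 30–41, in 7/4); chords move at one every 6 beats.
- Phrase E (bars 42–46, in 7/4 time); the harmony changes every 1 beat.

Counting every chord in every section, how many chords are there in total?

99 chords

A: 18·4 = 72 beats, 72/6 = 12 chords.
B: 5·2 = 10 beats, 10/5 = 2 chords.
C: 6·3 = 18 beats, 18/0.5 = 36 chords.
D: 12·7 = 84 beats, 84/6 = 14 chords.
E: 5·7 = 35 beats, 35/1 = 35 chords.
Total: 12 + 2 + 36 + 14 + 35 = 99.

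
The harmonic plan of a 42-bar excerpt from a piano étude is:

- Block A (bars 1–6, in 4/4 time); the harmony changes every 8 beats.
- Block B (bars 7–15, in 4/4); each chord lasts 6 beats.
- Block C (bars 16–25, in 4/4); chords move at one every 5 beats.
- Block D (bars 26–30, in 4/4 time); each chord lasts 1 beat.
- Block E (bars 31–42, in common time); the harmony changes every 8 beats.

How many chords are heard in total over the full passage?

43 chords

A: 6·4 = 24 beats, 24/8 = 3 chords.
B: 9·4 = 36 beats, 36/6 = 6 chords.
C: 10·4 = 40 beats, 40/5 = 8 chords.
D: 5·4 = 20 beats, 20/1 = 20 chords.
E: 12·4 = 48 beats, 48/8 = 6 chords.
Total: 3 + 6 + 8 + 20 + 6 = 43.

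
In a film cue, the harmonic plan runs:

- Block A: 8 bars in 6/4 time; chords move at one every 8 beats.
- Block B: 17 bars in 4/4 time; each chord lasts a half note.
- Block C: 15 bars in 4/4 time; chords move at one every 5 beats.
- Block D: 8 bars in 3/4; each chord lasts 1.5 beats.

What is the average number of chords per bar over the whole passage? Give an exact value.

17/12 chords per bar

A: 8 bars of 6 beats is 48 beats; at 8 beats each that's 6 chords.
B: 17 bars of 4 beats is 68 beats; at 2 beats each that's 34 chords.
C: 15 bars of 4 beats is 60 beats; at 5 beats each that's 12 chords.
D: 8 bars of 3 beats is 24 beats; at 1.5 beats each that's 16 chords.
Overall: 68 chords over 48 bars → 68/48 = 17/12 chords per bar.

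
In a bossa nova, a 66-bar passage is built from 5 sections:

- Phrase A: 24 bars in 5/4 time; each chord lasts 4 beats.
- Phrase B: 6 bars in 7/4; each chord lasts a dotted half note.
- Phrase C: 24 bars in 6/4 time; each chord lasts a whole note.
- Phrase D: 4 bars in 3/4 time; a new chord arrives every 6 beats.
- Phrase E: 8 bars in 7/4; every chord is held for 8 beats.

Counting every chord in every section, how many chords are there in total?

A has 120 beats and chords last 4 each, so 30 chords.
B has 42 beats and chords last 3 each, so 14 chords.
C has 144 beats and chords last 4 each, so 36 chords.
D has 12 beats and chords last 6 each, so 2 chords.
E has 56 beats and chords last 8 each, so 7 chords.
Total: 30 + 14 + 36 + 2 + 7 = 89.

89 chords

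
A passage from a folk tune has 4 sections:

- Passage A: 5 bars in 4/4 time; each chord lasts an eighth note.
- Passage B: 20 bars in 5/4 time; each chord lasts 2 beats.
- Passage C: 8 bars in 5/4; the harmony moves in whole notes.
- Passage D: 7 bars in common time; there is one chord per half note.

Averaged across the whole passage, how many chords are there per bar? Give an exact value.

2.85 chords per bar

A: 5 × 4 = 20 beats ÷ 0.5 = 40 chords.
B: 20 × 5 = 100 beats ÷ 2 = 50 chords.
C: 8 × 5 = 40 beats ÷ 4 = 10 chords.
D: 7 × 4 = 28 beats ÷ 2 = 14 chords.
Overall: 114 chords over 40 bars → 114/40 = 2.85 chords per bar.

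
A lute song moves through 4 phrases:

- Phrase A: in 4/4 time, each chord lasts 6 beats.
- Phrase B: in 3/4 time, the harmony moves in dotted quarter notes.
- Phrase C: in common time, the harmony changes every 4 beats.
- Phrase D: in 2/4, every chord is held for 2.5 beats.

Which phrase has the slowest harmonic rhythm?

A: 4 beats/bar ÷ 6 beats/chord = 2/3 chords/bar.
B: 3 beats/bar ÷ 1.5 beats/chord = 2 chords/bar.
C: 4 beats/bar ÷ 4 beats/chord = 1 chord/bar.
D: 2 beats/bar ÷ 2.5 beats/chord = 0.8 chords/bar.
Slowest is A at 2/3 chords/bar.

Phrase A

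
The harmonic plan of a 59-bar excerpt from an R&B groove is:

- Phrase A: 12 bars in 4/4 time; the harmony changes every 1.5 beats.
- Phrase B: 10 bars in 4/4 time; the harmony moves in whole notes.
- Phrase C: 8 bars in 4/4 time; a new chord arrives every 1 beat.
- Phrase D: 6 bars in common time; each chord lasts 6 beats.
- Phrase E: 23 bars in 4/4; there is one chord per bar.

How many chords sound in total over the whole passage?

101 chords

A has 48 beats and chords last 1.5 each, so 32 chords.
B has 40 beats and chords last 4 each, so 10 chords.
C has 32 beats and chords last 1 each, so 32 chords.
D has 24 beats and chords last 6 each, so 4 chords.
E has 92 beats and chords last 4 each, so 23 chords.
Total: 32 + 10 + 32 + 4 + 23 = 101.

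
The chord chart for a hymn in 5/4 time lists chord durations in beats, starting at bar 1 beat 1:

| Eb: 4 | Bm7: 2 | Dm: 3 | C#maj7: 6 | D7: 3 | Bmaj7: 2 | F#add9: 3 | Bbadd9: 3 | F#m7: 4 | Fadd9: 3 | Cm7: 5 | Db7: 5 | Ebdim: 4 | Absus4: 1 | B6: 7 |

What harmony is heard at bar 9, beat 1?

Db7

Beat 1 of bar 9 is beat (9−1)×5 + 1 = 41 overall.
Running totals: Eb ends at 4, Bm7 ends at 6, Dm ends at 9, C#maj7 ends at 15, D7 ends at 18, Bmaj7 ends at 20, F#add9 ends at 23, Bbadd9 ends at 26, F#m7 ends at 30, Fadd9 ends at 33, Cm7 ends at 38, Db7 ends at 43.
Beat 41 falls within Db7.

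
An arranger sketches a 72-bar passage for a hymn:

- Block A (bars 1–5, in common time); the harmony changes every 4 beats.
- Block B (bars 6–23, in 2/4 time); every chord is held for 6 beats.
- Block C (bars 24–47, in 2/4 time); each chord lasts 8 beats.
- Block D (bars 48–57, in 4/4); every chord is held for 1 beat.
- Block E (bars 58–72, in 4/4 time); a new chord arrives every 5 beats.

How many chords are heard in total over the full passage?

69 chords

A: 5 bars × 4 beats = 20 beats; 4 beats/chord → 5 chords.
B: 18 bars × 2 beats = 36 beats; 6 beats/chord → 6 chords.
C: 24 bars × 2 beats = 48 beats; 8 beats/chord → 6 chords.
D: 10 bars × 4 beats = 40 beats; 1 beat/chord → 40 chords.
E: 15 bars × 4 beats = 60 beats; 5 beats/chord → 12 chords.
Total: 5 + 6 + 6 + 40 + 12 = 69.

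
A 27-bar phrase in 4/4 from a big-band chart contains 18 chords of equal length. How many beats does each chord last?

6 beats

27 bars × 4 beats/bar = 108 beats total.
108 beats ÷ 18 chords = 6 beats per chord.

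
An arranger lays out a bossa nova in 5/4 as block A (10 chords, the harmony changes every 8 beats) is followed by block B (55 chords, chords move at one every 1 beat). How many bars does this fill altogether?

A: 10 × 8 = 80 beats = 16 bars.
B: 55 × 1 = 55 beats = 11 bars.
Total: 16 + 11 = 27 bars.

27 bars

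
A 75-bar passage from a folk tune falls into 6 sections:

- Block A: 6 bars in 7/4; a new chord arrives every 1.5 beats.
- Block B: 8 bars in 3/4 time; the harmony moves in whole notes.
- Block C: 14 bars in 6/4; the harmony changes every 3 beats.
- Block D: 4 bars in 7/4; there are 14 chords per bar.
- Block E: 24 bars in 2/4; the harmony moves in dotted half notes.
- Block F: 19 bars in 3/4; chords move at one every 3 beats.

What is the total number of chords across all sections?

A: 6·7 = 42 beats, 42/1.5 = 28 chords.
B: 8·3 = 24 beats, 24/4 = 6 chords.
C: 14·6 = 84 beats, 84/3 = 28 chords.
D: 4·7 = 28 beats, 28/0.5 = 56 chords.
E: 24·2 = 48 beats, 48/3 = 16 chords.
F: 19·3 = 57 beats, 57/3 = 19 chords.
Total: 28 + 6 + 28 + 56 + 16 + 19 = 153.

153 chords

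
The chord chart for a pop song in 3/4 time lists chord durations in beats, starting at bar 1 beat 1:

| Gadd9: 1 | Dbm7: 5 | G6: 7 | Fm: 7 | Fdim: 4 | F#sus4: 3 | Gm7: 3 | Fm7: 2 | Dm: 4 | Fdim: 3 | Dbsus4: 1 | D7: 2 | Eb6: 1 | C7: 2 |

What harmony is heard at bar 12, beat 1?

Dm

Beat 1 of bar 12 is beat (12−1)×3 + 1 = 34 overall.
Running totals: Gadd9 ends at 1, Dbm7 ends at 6, G6 ends at 13, Fm ends at 20, Fdim ends at 24, F#sus4 ends at 27, Gm7 ends at 30, Fm7 ends at 32, Dm ends at 36.
Beat 34 falls within Dm.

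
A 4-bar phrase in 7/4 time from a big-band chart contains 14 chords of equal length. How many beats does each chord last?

4 bars × 7 beats/bar = 28 beats total.
28 beats ÷ 14 chords = 2 beats per chord.
(That is a half note.)

2 beats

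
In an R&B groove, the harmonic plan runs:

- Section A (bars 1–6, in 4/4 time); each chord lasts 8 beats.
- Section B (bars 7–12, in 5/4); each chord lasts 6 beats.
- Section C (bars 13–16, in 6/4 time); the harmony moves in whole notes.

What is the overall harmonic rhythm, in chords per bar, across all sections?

0.875 chords per bar

A: 6 bars of 4 beats is 24 beats; at 8 beats each that's 3 chords.
B: 6 bars of 5 beats is 30 beats; at 6 beats each that's 5 chords.
C: 4 bars of 6 beats is 24 beats; at 4 beats each that's 6 chords.
Overall: 14 chords over 16 bars → 14/16 = 0.875 chords per bar.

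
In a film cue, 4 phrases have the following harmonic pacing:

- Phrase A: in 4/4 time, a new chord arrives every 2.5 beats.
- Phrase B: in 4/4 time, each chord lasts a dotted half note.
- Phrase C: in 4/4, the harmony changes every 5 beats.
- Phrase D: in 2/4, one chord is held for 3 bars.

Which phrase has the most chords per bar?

A: each chord is 2.5 beats in 4/4, so 1.6 per bar.
B: each chord is 3 beats in 4/4, so 4/3 per bar.
C: each chord is 5 beats in 4/4, so 0.8 per bar.
D: each chord is 6 beats in 2/4, so 1/3 per bar.
Fastest is A at 1.6 chords/bar.

Phrase A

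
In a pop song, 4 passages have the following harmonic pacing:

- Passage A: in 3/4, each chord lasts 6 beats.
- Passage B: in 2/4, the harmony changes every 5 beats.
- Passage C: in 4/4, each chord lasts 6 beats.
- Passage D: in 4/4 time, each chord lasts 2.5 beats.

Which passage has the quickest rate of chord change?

Passage D

A: 3/6 = 0.5 chords/bar.
B: 2/5 = 0.4 chords/bar.
C: 4/6 = 2/3 chords/bar.
D: 4/2.5 = 1.6 chords/bar.
Fastest is D at 1.6 chords/bar.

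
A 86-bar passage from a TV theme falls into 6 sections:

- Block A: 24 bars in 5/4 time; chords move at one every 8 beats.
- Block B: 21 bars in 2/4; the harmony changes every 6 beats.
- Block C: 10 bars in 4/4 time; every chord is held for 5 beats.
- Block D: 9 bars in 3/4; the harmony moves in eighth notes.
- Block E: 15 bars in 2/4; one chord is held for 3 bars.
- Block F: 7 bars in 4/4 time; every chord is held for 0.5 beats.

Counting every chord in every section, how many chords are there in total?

A: 24 bars × 5 beats = 120 beats; 8 beats/chord → 15 chords.
B: 21 bars × 2 beats = 42 beats; 6 beats/chord → 7 chords.
C: 10 bars × 4 beats = 40 beats; 5 beats/chord → 8 chords.
D: 9 bars × 3 beats = 27 beats; 0.5 beats/chord → 54 chords.
E: 15 bars × 2 beats = 30 beats; 6 beats/chord → 5 chords.
F: 7 bars × 4 beats = 28 beats; 0.5 beats/chord → 56 chords.
Total: 15 + 7 + 8 + 54 + 5 + 56 = 145.

145 chords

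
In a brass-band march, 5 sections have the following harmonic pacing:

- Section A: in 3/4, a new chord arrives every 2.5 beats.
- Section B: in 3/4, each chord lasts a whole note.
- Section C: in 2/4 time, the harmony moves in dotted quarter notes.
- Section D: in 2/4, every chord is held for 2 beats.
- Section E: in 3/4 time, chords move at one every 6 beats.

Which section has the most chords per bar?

A: each chord is 2.5 beats in 3/4, so 1.2 per bar.
B: each chord is 4 beats in 3/4, so 0.75 per bar.
C: each chord is 1.5 beats in 2/4, so 4/3 per bar.
D: each chord is 2 beats in 2/4, so 1 per bar.
E: each chord is 6 beats in 3/4, so 0.5 per bar.
Fastest is C at 4/3 chords/bar.

Section C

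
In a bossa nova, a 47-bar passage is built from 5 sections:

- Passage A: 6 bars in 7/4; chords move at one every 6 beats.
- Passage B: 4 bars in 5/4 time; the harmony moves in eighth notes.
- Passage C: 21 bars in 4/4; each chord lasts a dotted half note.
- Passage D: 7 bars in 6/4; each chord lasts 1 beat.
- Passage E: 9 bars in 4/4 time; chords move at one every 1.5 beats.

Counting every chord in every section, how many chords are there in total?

A: 6 bars × 7 beats = 42 beats; 6 beats/chord → 7 chords.
B: 4 bars × 5 beats = 20 beats; 0.5 beats/chord → 40 chords.
C: 21 bars × 4 beats = 84 beats; 3 beats/chord → 28 chords.
D: 7 bars × 6 beats = 42 beats; 1 beat/chord → 42 chords.
E: 9 bars × 4 beats = 36 beats; 1.5 beats/chord → 24 chords.
Total: 7 + 40 + 28 + 42 + 24 = 141.

141 chords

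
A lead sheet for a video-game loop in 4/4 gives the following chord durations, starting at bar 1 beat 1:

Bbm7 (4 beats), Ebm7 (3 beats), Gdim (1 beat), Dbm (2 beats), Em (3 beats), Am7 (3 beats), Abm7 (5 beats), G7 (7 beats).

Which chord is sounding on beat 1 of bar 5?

Abm7

Beat 1 of bar 5 is beat (5−1)×4 + 1 = 17 overall.
Running totals: Bbm7 ends at 4, Ebm7 ends at 7, Gdim ends at 8, Dbm ends at 10, Em ends at 13, Am7 ends at 16, Abm7 ends at 21.
Beat 17 falls within Abm7.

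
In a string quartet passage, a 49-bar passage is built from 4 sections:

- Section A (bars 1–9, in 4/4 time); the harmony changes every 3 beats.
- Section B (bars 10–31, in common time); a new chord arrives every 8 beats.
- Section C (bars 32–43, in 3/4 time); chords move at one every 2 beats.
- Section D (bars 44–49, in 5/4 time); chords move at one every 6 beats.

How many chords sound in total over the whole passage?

46 chords

A: 9·4 = 36 beats, 36/3 = 12 chords.
B: 22·4 = 88 beats, 88/8 = 11 chords.
C: 12·3 = 36 beats, 36/2 = 18 chords.
D: 6·5 = 30 beats, 30/6 = 5 chords.
Total: 12 + 11 + 18 + 5 = 46.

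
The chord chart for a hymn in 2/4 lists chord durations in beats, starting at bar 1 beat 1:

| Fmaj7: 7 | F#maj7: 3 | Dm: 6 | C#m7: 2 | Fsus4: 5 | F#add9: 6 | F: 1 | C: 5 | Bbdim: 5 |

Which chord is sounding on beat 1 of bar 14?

Beat 1 of bar 14 is beat (14−1)×2 + 1 = 27 overall.
Running totals: Fmaj7 ends at 7, F#maj7 ends at 10, Dm ends at 16, C#m7 ends at 18, Fsus4 ends at 23, F#add9 ends at 29.
Beat 27 falls within F#add9.

F#add9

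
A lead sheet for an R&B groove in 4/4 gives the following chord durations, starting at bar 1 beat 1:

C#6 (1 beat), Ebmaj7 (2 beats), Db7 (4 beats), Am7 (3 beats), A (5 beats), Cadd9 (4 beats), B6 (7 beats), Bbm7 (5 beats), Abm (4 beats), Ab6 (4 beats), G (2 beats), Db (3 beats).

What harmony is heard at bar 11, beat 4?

Beat 4 of bar 11 is beat (11−1)×4 + 4 = 44 overall.
Running totals: C#6 ends at 1, Ebmaj7 ends at 3, Db7 ends at 7, Am7 ends at 10, A ends at 15, Cadd9 ends at 19, B6 ends at 26, Bbm7 ends at 31, Abm ends at 35, Ab6 ends at 39, G ends at 41, Db ends at 44.
Beat 44 falls within Db.

Db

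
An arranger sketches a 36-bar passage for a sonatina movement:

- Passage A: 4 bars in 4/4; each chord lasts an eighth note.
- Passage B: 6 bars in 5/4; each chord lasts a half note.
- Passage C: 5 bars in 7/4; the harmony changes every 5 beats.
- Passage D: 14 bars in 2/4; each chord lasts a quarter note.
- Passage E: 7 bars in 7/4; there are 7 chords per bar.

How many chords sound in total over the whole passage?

131 chords

A: 4 bars × 4 beats = 16 beats; 0.5 beats/chord → 32 chords.
B: 6 bars × 5 beats = 30 beats; 2 beats/chord → 15 chords.
C: 5 bars × 7 beats = 35 beats; 5 beats/chord → 7 chords.
D: 14 bars × 2 beats = 28 beats; 1 beat/chord → 28 chords.
E: 7 bars × 7 beats = 49 beats; 1 beat/chord → 49 chords.
Total: 32 + 15 + 7 + 28 + 49 = 131.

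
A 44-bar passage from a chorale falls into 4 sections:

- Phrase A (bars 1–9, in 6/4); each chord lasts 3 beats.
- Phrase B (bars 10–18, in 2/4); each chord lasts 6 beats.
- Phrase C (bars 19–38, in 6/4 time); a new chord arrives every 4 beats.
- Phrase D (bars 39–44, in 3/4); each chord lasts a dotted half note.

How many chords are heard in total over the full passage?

57 chords

A: 9 bars × 6 beats = 54 beats; 3 beats/chord → 18 chords.
B: 9 bars × 2 beats = 18 beats; 6 beats/chord → 3 chords.
C: 20 bars × 6 beats = 120 beats; 4 beats/chord → 30 chords.
D: 6 bars × 3 beats = 18 beats; 3 beats/chord → 6 chords.
Total: 18 + 3 + 30 + 6 = 57.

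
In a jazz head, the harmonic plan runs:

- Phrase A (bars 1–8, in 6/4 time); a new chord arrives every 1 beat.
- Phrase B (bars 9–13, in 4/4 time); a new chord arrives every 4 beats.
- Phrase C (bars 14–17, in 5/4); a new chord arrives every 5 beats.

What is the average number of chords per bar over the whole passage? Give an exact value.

57/17 chords per bar

A: 8 bars of 6 beats is 48 beats; at 1 beat each that's 48 chords.
B: 5 bars of 4 beats is 20 beats; at 4 beats each that's 5 chords.
C: 4 bars of 5 beats is 20 beats; at 5 beats each that's 4 chords.
Overall: 57 chords over 17 bars → 57/17 = 57/17 chords per bar.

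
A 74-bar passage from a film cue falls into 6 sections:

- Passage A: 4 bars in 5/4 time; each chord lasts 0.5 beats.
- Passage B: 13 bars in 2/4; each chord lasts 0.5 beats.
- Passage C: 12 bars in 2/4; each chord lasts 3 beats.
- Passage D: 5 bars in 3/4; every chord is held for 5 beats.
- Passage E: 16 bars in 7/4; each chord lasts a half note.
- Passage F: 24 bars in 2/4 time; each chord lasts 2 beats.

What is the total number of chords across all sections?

A: 4·5 = 20 beats, 20/0.5 = 40 chords.
B: 13·2 = 26 beats, 26/0.5 = 52 chords.
C: 12·2 = 24 beats, 24/3 = 8 chords.
D: 5·3 = 15 beats, 15/5 = 3 chords.
E: 16·7 = 112 beats, 112/2 = 56 chords.
F: 24·2 = 48 beats, 48/2 = 24 chords.
Total: 40 + 52 + 8 + 3 + 56 + 24 = 183.

183 chords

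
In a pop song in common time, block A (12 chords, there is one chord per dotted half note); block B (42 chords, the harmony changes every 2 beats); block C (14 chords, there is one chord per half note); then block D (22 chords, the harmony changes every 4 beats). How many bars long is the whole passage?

59 bars

A: 12 × 3 = 36 beats = 9 bars.
B: 42 × 2 = 84 beats = 21 bars.
C: 14 × 2 = 28 beats = 7 bars.
D: 22 × 4 = 88 beats = 22 bars.
Total: 9 + 21 + 7 + 22 = 59 bars.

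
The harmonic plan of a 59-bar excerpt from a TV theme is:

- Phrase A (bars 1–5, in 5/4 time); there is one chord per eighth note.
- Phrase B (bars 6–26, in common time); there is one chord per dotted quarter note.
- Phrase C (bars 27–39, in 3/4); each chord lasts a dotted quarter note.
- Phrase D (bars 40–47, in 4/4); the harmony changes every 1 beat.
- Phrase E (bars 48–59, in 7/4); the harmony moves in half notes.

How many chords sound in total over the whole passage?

206 chords

A: 5·5 = 25 beats, 25/0.5 = 50 chords.
B: 21·4 = 84 beats, 84/1.5 = 56 chords.
C: 13·3 = 39 beats, 39/1.5 = 26 chords.
D: 8·4 = 32 beats, 32/1 = 32 chords.
E: 12·7 = 84 beats, 84/2 = 42 chords.
Total: 50 + 56 + 26 + 32 + 42 = 206.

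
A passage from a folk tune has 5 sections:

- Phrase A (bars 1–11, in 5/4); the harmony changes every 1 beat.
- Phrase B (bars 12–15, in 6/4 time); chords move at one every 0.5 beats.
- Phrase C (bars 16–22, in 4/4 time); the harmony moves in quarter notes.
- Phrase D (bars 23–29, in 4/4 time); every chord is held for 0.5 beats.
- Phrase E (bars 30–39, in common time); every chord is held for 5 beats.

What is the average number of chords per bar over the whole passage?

5 chords per bar

A: 11 bars of 5 beats is 55 beats; at 1 beat each that's 55 chords.
B: 4 bars of 6 beats is 24 beats; at 0.5 beats each that's 48 chords.
C: 7 bars of 4 beats is 28 beats; at 1 beat each that's 28 chords.
D: 7 bars of 4 beats is 28 beats; at 0.5 beats each that's 56 chords.
E: 10 bars of 4 beats is 40 beats; at 5 beats each that's 8 chords.
Overall: 195 chords over 39 bars → 195/39 = 5 chords per bar.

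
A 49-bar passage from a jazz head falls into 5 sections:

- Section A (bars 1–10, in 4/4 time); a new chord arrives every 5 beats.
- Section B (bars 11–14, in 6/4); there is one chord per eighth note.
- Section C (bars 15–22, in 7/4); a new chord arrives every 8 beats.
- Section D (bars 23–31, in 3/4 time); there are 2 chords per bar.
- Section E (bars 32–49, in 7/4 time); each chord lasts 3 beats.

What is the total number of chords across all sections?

123 chords

A: 10·4 = 40 beats, 40/5 = 8 chords.
B: 4·6 = 24 beats, 24/0.5 = 48 chords.
C: 8·7 = 56 beats, 56/8 = 7 chords.
D: 9·3 = 27 beats, 27/1.5 = 18 chords.
E: 18·7 = 126 beats, 126/3 = 42 chords.
Total: 8 + 48 + 7 + 18 + 42 = 123.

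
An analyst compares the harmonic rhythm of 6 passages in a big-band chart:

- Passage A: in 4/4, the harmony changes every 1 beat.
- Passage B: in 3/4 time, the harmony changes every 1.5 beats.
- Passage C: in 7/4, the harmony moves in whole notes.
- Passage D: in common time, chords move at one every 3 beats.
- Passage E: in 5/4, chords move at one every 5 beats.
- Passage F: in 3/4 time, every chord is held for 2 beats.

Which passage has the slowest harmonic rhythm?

Passage E

A: each chord is 1 beat in 4/4, so 4 per bar.
B: each chord is 1.5 beats in 3/4, so 2 per bar.
C: each chord is 4 beats in 7/4, so 1.75 per bar.
D: each chord is 3 beats in 4/4, so 4/3 per bar.
E: each chord is 5 beats in 5/4, so 1 per bar.
F: each chord is 2 beats in 3/4, so 1.5 per bar.
Slowest is E at 1 chords/bar.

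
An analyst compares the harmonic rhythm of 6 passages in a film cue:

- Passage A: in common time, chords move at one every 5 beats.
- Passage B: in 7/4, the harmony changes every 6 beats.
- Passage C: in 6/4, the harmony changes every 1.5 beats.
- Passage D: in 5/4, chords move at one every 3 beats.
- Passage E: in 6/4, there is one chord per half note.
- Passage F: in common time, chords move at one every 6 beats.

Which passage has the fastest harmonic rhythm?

A: 4 beats/bar ÷ 5 beats/chord = 0.8 chords/bar.
B: 7 beats/bar ÷ 6 beats/chord = 7/6 chords/bar.
C: 6 beats/bar ÷ 1.5 beats/chord = 4 chords/bar.
D: 5 beats/bar ÷ 3 beats/chord = 5/3 chords/bar.
E: 6 beats/bar ÷ 2 beats/chord = 3 chords/bar.
F: 4 beats/bar ÷ 6 beats/chord = 2/3 chords/bar.
Fastest is C at 4 chords/bar.

Passage C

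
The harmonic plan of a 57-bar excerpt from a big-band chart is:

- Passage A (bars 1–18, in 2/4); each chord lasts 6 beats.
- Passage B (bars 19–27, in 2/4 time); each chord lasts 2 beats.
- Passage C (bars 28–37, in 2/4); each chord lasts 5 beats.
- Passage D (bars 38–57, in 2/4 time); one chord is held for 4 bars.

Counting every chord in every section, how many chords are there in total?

24 chords

A: 18·2 = 36 beats, 36/6 = 6 chords.
B: 9·2 = 18 beats, 18/2 = 9 chords.
C: 10·2 = 20 beats, 20/5 = 4 chords.
D: 20·2 = 40 beats, 40/8 = 5 chords.
Total: 6 + 9 + 4 + 5 = 24.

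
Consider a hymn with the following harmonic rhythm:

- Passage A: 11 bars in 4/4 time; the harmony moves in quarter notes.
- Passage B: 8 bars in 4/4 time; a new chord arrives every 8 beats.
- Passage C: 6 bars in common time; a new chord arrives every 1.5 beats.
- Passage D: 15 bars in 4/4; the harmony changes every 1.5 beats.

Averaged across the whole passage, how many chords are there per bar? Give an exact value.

A: 11 bars of 4 beats is 44 beats; at 1 beat each that's 44 chords.
B: 8 bars of 4 beats is 32 beats; at 8 beats each that's 4 chords.
C: 6 bars of 4 beats is 24 beats; at 1.5 beats each that's 16 chords.
D: 15 bars of 4 beats is 60 beats; at 1.5 beats each that's 40 chords.
Overall: 104 chords over 40 bars → 104/40 = 2.6 chords per bar.

2.6 chords per bar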